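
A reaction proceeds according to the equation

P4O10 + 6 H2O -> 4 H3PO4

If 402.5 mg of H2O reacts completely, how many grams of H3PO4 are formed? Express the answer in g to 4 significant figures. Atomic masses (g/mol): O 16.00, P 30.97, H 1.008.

1.460 g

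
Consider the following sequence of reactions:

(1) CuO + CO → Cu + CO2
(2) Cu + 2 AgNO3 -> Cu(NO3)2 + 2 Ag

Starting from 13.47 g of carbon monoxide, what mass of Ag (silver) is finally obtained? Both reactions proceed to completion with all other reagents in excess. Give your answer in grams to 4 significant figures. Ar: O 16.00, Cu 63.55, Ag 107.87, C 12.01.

103.7 g

M(CO) = 12.01 + 16.00 = 28.01 g/mol.
M(Ag) = 107.87 g/mol.
n(CO) = 13.470 / 28.01 = 0.48090 mol.
Step 1 gives a 1:1 ratio of CO to Cu, so n(Cu) = 0.48090 mol.
In step 2 the Cu:Ag ratio is 1:2, so n(Ag) = 0.96180 mol.
Mass of Ag = 0.96180 × 107.87 = 103.75 g.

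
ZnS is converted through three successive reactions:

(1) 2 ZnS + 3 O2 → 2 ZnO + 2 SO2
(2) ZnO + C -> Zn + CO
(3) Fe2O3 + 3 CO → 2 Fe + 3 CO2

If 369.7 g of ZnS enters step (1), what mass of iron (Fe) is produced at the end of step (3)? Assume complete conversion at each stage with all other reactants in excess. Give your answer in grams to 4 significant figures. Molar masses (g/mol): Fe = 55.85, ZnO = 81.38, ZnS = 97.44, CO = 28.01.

n(ZnS) = 369.7 / 97.44 = 3.7941 mol.
Reaction (1): ZnS→ZnO ratio 2:2 ⇒ n(ZnO) = 3.7941 mol.
Reaction (2): ZnO→CO ratio 1:1 ⇒ n(CO) = 3.7941 mol.
Reaction (3): CO→Fe ratio 3:2 ⇒ n(Fe) = 2.5294 mol.
Mass of Fe = 2.5294 × 55.85 = 141.27 g.

141.3 g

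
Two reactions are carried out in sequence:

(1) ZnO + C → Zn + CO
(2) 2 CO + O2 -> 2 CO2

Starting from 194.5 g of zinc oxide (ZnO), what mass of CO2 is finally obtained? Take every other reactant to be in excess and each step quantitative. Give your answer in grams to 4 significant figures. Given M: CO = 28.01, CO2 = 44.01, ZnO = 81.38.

n(ZnO) = 194.50 / 81.38 = 2.3900 mol.
Step 1 gives a 1:1 ratio of ZnO to CO, so n(CO) = 2.3900 mol.
In step 2 the CO:CO2 ratio is 2:2, so n(CO2) = 2.3900 mol.
Mass of CO2 = 2.3900 × 44.01 = 105.18 g.

105.2 g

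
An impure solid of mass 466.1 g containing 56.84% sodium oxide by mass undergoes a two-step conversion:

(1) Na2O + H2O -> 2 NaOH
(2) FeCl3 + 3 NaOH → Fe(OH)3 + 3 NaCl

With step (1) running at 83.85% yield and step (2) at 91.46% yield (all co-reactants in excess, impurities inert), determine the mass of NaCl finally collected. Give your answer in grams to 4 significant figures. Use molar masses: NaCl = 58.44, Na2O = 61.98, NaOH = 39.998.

383.1 g

Pure Na2O = 466.1 × 0.5684 = 264.93 g.
n(Na2O) = 264.93 / 61.98 = 4.2745 mol.
Step 1 (Na2O:NaOH = 1:2): theoretical n(NaOH) = 8.5489 mol; at 83.85% yield, n(NaOH) = 7.1683 mol.
Step 2 (NaOH:NaCl = 3:3): theoretical n(NaCl) = 7.1683 mol, so theoretical mass = 7.1683 × 58.44 = 418.91 g.
At 91.46% yield, actual mass of NaCl = 418.91 × 0.9146 = 383.14 g.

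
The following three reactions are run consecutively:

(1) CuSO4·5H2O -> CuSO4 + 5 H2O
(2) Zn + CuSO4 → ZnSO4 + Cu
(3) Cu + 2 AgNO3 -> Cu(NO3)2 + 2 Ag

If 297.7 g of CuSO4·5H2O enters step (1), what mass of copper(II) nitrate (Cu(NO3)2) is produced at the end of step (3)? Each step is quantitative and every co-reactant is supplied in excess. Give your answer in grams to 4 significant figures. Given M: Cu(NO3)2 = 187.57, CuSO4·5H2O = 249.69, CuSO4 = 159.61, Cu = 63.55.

n(CuSO4·5H2O) = 297.7 / 249.69 = 1.1923 mol.
Reaction (1): CuSO4·5H2O→CuSO4 ratio 1:1 ⇒ n(CuSO4) = 1.1923 mol.
Reaction (2): CuSO4→Cu ratio 1:1 ⇒ n(Cu) = 1.1923 mol.
Reaction (3): Cu→Cu(NO3)2 ratio 1:1 ⇒ n(Cu(NO3)2) = 1.1923 mol.
Mass of Cu(NO3)2 = 1.1923 × 187.57 = 223.64 g.

223.6 g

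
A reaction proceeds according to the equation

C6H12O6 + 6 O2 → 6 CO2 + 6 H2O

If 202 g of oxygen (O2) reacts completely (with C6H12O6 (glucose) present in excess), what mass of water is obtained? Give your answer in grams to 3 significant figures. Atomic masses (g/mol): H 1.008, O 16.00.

114 g

M(O2) = 2(16.00) = 32.00 g/mol.
M(H2O) = 2(1.008) + 16.00 = 18.016 g/mol.
n(O2) = 202.0 g / 32.00 g/mol = 6.312 mol.
From the equation the O2:H2O mole ratio is 6:6, so n(H2O) = 6.312 × 6/6 = 6.312 mol.
Mass of H2O = 6.312 mol × 18.016 g/mol = 113.7 g.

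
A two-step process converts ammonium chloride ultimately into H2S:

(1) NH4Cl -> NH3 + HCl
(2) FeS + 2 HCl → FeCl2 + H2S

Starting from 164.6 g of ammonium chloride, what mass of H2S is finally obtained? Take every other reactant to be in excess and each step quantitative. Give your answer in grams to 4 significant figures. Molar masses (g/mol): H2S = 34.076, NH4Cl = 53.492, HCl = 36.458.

52.43 g

n(NH4Cl) = 164.60 / 53.492 = 3.0771 mol.
Step 1 gives a 1:1 ratio of NH4Cl to HCl, so n(HCl) = 3.0771 mol.
In step 2 the HCl:H2S ratio is 2:1, so n(H2S) = 1.5385 mol.
Mass of H2S = 1.5385 × 34.076 = 52.428 g.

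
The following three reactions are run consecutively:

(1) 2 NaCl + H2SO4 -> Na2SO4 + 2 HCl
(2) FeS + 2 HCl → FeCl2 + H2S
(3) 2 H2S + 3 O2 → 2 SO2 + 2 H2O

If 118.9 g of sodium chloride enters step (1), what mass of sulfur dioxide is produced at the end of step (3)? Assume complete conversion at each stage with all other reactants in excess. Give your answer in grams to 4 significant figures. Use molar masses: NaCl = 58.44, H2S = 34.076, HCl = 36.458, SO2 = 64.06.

65.17 g

n(NaCl) = 118.9 / 58.44 = 2.0346 mol.
Reaction (1): NaCl→HCl ratio 2:2 ⇒ n(HCl) = 2.0346 mol.
Reaction (2): HCl→H2S ratio 2:1 ⇒ n(H2S) = 1.0173 mol.
Reaction (3): H2S→SO2 ratio 2:2 ⇒ n(SO2) = 1.0173 mol.
Mass of SO2 = 1.0173 × 64.06 = 65.167 g.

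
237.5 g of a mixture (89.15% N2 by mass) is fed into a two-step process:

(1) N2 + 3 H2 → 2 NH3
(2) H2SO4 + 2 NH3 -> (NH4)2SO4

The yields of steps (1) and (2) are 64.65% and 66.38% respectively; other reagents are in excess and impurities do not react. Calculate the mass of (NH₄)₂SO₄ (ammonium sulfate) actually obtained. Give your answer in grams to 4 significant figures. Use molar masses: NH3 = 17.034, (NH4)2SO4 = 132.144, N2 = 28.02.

428.5 g

Pure N2 = 237.5 × 0.8915 = 211.73 g.
n(N2) = 211.73 / 28.02 = 7.5564 mol.
Step 1 (N2:NH3 = 1:2): theoretical n(NH3) = 15.113 mol; at 64.65% yield, n(NH3) = 9.7705 mol.
Step 2 (NH3:(NH4)2SO4 = 2:1): theoretical n((NH4)2SO4) = 4.8852 mol, so theoretical mass = 4.8852 × 132.144 = 645.55 g.
At 66.38% yield, actual mass of (NH4)2SO4 = 645.55 × 0.6638 = 428.52 g.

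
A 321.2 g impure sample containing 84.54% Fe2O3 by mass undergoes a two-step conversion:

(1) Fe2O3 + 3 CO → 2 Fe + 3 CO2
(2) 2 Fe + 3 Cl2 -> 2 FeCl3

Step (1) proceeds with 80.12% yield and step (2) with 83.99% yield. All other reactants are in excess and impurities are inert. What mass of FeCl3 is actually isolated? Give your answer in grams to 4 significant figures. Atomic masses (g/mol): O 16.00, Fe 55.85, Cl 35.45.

371.2 g

Pure Fe2O3 = 321.2 × 0.8454 = 271.54 g.
M(Fe2O3) = 2(55.85) + 3(16.00) = 159.70 g/mol.
M(FeCl3) = 55.85 + 3(35.45) = 162.20 g/mol.
n(Fe2O3) = 271.54 / 159.70 = 1.7003 mol.
Step 1 (Fe2O3:Fe = 1:2): theoretical n(Fe) = 3.4007 mol; at 80.12% yield, n(Fe) = 2.7246 mol.
Step 2 (Fe:FeCl3 = 2:2): theoretical n(FeCl3) = 2.7246 mol, so theoretical mass = 2.7246 × 162.20 = 441.93 g.
At 83.99% yield, actual mass of FeCl3 = 441.93 × 0.8399 = 371.18 g.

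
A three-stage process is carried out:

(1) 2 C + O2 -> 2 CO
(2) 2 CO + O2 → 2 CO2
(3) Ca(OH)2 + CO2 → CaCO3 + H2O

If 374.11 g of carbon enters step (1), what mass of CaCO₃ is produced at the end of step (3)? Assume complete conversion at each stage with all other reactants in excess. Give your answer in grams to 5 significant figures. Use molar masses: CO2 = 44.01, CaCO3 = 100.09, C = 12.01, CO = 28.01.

3117.8 g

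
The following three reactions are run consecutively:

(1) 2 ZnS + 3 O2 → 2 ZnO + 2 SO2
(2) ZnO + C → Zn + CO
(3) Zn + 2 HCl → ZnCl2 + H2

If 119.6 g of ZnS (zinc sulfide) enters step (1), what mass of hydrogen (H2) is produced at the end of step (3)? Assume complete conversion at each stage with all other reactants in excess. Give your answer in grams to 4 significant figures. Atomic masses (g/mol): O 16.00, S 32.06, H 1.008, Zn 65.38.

2.474 g

M(ZnS) = 65.38 + 32.06 = 97.44 g/mol.
M(H2) = 2(1.008) = 2.016 g/mol.
n(ZnS) = 119.6 / 97.44 = 1.2274 mol.
Reaction (1): ZnS→ZnO ratio 2:2 ⇒ n(ZnO) = 1.2274 mol.
Reaction (2): ZnO→Zn ratio 1:1 ⇒ n(Zn) = 1.2274 mol.
Reaction (3): Zn→H2 ratio 1:1 ⇒ n(H2) = 1.2274 mol.
Mass of H2 = 1.2274 × 2.016 = 2.4745 g.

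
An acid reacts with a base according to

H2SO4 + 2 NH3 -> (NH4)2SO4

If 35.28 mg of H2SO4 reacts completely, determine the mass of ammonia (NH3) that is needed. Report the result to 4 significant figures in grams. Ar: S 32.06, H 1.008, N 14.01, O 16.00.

M(H2SO4) = 2(1.008) + 32.06 + 4(16.00) = 98.076 g/mol.
M(NH3) = 14.01 + 3(1.008) = 17.034 g/mol.
Convert: 35.28 mg = 0.035280 g.
n(H2SO4) = 0.035280 g / 98.076 g/mol = 0.00035972 mol.
From the equation the H2SO4:NH3 mole ratio is 1:2, so n(NH3) = 0.00035972 × 2/1 = 0.00071944 mol.
Mass of NH3 = 0.00071944 mol × 17.034 g/mol = 0.012255 g.

0.01225 g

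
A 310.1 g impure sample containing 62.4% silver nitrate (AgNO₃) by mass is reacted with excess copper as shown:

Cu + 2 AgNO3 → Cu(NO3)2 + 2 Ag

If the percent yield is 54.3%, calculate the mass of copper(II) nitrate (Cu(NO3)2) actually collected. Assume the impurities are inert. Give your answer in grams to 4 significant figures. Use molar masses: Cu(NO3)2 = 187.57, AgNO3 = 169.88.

58.01 g

Pure AgNO3 available = 310.1 g × 0.624 = 193.50 g.
n(AgNO3) = 193.50 g / 169.88 g/mol = 1.1391 mol.
From the equation the AgNO3:Cu(NO3)2 mole ratio is 2:1, so n(Cu(NO3)2) = 1.1391 × 1/2 = 0.56953 mol.
Mass of Cu(NO3)2 = 0.56953 mol × 187.57 g/mol = 106.83 g.
Actual mass collected = 106.83 g × 0.543 = 58.007 g.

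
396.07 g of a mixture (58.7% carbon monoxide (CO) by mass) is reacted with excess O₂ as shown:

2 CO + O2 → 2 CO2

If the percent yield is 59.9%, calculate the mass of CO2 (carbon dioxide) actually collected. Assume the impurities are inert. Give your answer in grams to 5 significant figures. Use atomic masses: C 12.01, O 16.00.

218.81 g

Pure CO available = 396.07 g × 0.587 = 232.493 g.
M(CO) = 12.01 + 16.00 = 28.01 g/mol.
M(CO2) = 12.01 + 2(16.00) = 44.01 g/mol.
n(CO) = 232.493 g / 28.01 g/mol = 8.30036 mol.
From the equation the CO:CO2 mole ratio is 2:2, so n(CO2) = 8.30036 × 2/2 = 8.30036 mol.
Mass of CO2 = 8.30036 mol × 44.01 g/mol = 365.299 g.
Actual mass collected = 365.299 g × 0.599 = 218.814 g.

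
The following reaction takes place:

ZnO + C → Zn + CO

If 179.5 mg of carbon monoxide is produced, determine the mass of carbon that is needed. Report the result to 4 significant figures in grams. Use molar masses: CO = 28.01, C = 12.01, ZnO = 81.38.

0.07697 g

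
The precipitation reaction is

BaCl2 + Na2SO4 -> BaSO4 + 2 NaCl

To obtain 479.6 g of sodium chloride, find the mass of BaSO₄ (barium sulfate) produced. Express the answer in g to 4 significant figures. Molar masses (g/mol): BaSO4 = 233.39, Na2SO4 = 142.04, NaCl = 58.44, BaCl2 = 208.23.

957.7 g

n(NaCl) = 479.60 g / 58.44 g/mol = 8.2067 mol.
From the equation the NaCl:BaSO4 mole ratio is 2:1, so n(BaSO4) = 8.2067 × 1/2 = 4.1034 mol.
Mass of BaSO4 = 4.1034 mol × 233.39 g/mol = 957.68 g.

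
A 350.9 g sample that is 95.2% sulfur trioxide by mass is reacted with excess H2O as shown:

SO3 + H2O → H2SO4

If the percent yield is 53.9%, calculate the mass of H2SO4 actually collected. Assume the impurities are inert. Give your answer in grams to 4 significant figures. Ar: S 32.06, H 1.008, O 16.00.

Pure SO3 available = 350.9 g × 0.952 = 334.06 g.
M(SO3) = 32.06 + 3(16.00) = 80.06 g/mol.
M(H2SO4) = 2(1.008) + 32.06 + 4(16.00) = 98.076 g/mol.
n(SO3) = 334.06 g / 80.06 g/mol = 4.1726 mol.
From the equation the SO3:H2SO4 mole ratio is 1:1, so n(H2SO4) = 4.1726 × 1/1 = 4.1726 mol.
Mass of H2SO4 = 4.1726 mol × 98.076 g/mol = 409.23 g.
Actual mass collected = 409.23 g × 0.539 = 220.57 g.

220.6 g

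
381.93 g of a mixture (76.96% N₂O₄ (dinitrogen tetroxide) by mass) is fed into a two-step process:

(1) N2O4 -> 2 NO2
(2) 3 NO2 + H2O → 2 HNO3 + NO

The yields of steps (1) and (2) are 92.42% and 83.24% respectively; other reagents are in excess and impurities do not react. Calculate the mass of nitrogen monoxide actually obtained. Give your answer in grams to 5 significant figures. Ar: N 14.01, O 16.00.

Pure N2O4 = 381.93 × 0.7696 = 293.933 g.
M(N2O4) = 2(14.01) + 4(16.00) = 92.02 g/mol.
M(NO) = 14.01 + 16.00 = 30.01 g/mol.
n(N2O4) = 293.933 / 92.02 = 3.19423 mol.
Step 1 (N2O4:NO2 = 1:2): theoretical n(NO2) = 6.38847 mol; at 92.42% yield, n(NO2) = 5.90422 mol.
Step 2 (NO2:NO = 3:1): theoretical n(NO) = 1.96807 mol, so theoretical mass = 1.96807 × 30.01 = 59.0619 g.
At 83.24% yield, actual mass of NO = 59.0619 × 0.8324 = 49.1631 g.

49.163 g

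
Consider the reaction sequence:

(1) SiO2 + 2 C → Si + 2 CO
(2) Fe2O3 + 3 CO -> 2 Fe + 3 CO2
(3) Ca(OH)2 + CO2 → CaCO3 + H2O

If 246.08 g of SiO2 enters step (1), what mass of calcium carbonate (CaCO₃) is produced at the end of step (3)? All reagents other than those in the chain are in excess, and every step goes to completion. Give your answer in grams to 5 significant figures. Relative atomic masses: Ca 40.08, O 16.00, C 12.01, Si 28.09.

M(SiO2) = 28.09 + 2(16.00) = 60.09 g/mol.
M(CaCO3) = 40.08 + 12.01 + 3(16.00) = 100.09 g/mol.
n(SiO2) = 246.08 / 60.09 = 4.09519 mol.
Reaction (1): SiO2→CO ratio 1:2 ⇒ n(CO) = 8.19038 mol.
Reaction (2): CO→CO2 ratio 3:3 ⇒ n(CO2) = 8.19038 mol.
Reaction (3): CO2→CaCO3 ratio 1:1 ⇒ n(CaCO3) = 8.19038 mol.
Mass of CaCO3 = 8.19038 × 100.09 = 819.775 g.

819.78 g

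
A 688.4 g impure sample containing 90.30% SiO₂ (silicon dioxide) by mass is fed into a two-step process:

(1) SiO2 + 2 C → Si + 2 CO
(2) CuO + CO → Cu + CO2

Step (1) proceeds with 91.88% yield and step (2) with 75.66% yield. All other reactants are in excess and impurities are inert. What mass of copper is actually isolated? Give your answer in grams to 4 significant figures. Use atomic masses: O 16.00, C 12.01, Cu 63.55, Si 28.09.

Pure SiO2 = 688.4 × 0.9030 = 621.63 g.
M(SiO2) = 28.09 + 2(16.00) = 60.09 g/mol.
M(Cu) = 63.55 g/mol.
n(SiO2) = 621.63 / 60.09 = 10.345 mol.
Step 1 (SiO2:CO = 1:2): theoretical n(CO) = 20.690 mol; at 91.88% yield, n(CO) = 19.010 mol.
Step 2 (CO:Cu = 1:1): theoretical n(Cu) = 19.010 mol, so theoretical mass = 19.010 × 63.55 = 1208.1 g.
At 75.66% yield, actual mass of Cu = 1208.1 × 0.7566 = 914.03 g.

914.0 g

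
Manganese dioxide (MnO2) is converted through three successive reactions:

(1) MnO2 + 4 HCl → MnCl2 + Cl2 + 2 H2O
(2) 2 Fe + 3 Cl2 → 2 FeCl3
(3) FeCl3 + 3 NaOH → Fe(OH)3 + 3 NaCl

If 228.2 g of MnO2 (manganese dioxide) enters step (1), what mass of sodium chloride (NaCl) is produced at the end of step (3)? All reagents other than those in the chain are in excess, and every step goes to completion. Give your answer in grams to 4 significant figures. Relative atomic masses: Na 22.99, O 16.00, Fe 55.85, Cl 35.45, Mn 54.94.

306.8 g

M(MnO2) = 54.94 + 2(16.00) = 86.94 g/mol.
M(NaCl) = 22.99 + 35.45 = 58.44 g/mol.
n(MnO2) = 228.2 / 86.94 = 2.6248 mol.
Reaction (1): MnO2→Cl2 ratio 1:1 ⇒ n(Cl2) = 2.6248 mol.
Reaction (2): Cl2→FeCl3 ratio 3:2 ⇒ n(FeCl3) = 1.7499 mol.
Reaction (3): FeCl3→NaCl ratio 1:3 ⇒ n(NaCl) = 5.2496 mol.
Mass of NaCl = 5.2496 × 58.44 = 306.79 g.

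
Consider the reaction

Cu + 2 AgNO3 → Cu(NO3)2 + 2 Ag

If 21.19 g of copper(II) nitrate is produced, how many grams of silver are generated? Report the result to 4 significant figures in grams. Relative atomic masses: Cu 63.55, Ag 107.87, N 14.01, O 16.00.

24.37 g

M(Cu(NO3)2) = 63.55 + 2(14.01) + 6(16.00) = 187.57 g/mol.
M(Ag) = 107.87 g/mol.
n(Cu(NO3)2) = 21.190 g / 187.57 g/mol = 0.11297 mol.
From the equation the Cu(NO3)2:Ag mole ratio is 1:2, so n(Ag) = 0.11297 × 2/1 = 0.22594 mol.
Mass of Ag = 0.22594 mol × 107.87 g/mol = 24.372 g.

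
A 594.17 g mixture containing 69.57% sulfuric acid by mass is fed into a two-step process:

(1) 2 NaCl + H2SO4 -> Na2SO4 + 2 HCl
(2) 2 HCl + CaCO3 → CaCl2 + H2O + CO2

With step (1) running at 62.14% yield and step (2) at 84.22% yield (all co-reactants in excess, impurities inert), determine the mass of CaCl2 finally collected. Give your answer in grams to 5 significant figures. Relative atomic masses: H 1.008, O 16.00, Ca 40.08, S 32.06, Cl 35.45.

Pure H2SO4 = 594.17 × 0.6957 = 413.364 g.
M(H2SO4) = 2(1.008) + 32.06 + 4(16.00) = 98.076 g/mol.
M(CaCl2) = 40.08 + 2(35.45) = 110.98 g/mol.
n(H2SO4) = 413.364 / 98.076 = 4.21473 mol.
Step 1 (H2SO4:HCl = 1:2): theoretical n(HCl) = 8.42946 mol; at 62.14% yield, n(HCl) = 5.23807 mol.
Step 2 (HCl:CaCl2 = 2:1): theoretical n(CaCl2) = 2.61903 mol, so theoretical mass = 2.61903 × 110.98 = 290.660 g.
At 84.22% yield, actual mass of CaCl2 = 290.660 × 0.8422 = 244.794 g.

244.79 g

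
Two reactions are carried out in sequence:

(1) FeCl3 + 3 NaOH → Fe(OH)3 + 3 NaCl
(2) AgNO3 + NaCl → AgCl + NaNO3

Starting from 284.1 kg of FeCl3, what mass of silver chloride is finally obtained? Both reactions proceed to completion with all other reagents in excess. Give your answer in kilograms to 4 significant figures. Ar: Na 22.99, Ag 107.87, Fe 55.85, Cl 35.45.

M(FeCl3) = 55.85 + 3(35.45) = 162.20 g/mol.
M(AgCl) = 107.87 + 35.45 = 143.32 g/mol.
284.1 kg = 284100 g.
n(FeCl3) = 284100 / 162.20 = 1751.5 mol.
Step 1 gives a 1:3 ratio of FeCl3 to NaCl, so n(NaCl) = 5254.6 mol.
In step 2 the NaCl:AgCl ratio is 1:1, so n(AgCl) = 5254.6 mol.
Mass of AgCl = 5254.6 × 143.32 = 753090 g = 753.1 kg.

753.1 kg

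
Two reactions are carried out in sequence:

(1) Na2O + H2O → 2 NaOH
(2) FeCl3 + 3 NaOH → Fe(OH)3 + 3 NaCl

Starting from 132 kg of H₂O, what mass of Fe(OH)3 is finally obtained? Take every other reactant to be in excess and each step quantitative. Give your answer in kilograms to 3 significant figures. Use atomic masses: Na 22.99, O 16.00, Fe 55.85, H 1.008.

M(H2O) = 2(1.008) + 16.00 = 18.016 g/mol.
M(Fe(OH)3) = 55.85 + 3(16.00) + 3(1.008) = 106.874 g/mol.
132 kg = 132000 g.
n(H2O) = 132000 / 18.016 = 7327 mol.
Step 1 gives a 1:2 ratio of H2O to NaOH, so n(NaOH) = 14650 mol.
In step 2 the NaOH:Fe(OH)3 ratio is 3:1, so n(Fe(OH)3) = 4885 mol.
Mass of Fe(OH)3 = 4885 × 106.874 = 522000 g = 522 kg.

522 kg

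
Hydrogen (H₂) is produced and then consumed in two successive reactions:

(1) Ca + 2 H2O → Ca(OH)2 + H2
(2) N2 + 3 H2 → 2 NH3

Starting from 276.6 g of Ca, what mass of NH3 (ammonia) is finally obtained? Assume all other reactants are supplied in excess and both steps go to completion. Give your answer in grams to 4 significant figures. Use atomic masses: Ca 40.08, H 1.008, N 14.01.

78.37 g

M(Ca) = 40.08 g/mol.
M(NH3) = 14.01 + 3(1.008) = 17.034 g/mol.
n(Ca) = 276.60 / 40.08 = 6.9012 mol.
Step 1 gives a 1:1 ratio of Ca to H2, so n(H2) = 6.9012 mol.
In step 2 the H2:NH3 ratio is 3:2, so n(NH3) = 4.6008 mol.
Mass of NH3 = 4.6008 × 17.034 = 78.370 g.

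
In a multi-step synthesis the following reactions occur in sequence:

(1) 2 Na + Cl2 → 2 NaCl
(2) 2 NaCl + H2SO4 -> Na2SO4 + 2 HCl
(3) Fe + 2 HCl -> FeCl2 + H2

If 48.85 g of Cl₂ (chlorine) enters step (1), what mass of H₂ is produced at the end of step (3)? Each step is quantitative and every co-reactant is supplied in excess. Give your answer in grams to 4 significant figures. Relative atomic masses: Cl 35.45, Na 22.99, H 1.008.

M(Cl2) = 2(35.45) = 70.90 g/mol.
M(H2) = 2(1.008) = 2.016 g/mol.
n(Cl2) = 48.85 / 70.90 = 0.68900 mol.
Reaction (1): Cl2→NaCl ratio 1:2 ⇒ n(NaCl) = 1.3780 mol.
Reaction (2): NaCl→HCl ratio 2:2 ⇒ n(HCl) = 1.3780 mol.
Reaction (3): HCl→H2 ratio 2:1 ⇒ n(H2) = 0.68900 mol.
Mass of H2 = 0.68900 × 2.016 = 1.3890 g.

1.389 g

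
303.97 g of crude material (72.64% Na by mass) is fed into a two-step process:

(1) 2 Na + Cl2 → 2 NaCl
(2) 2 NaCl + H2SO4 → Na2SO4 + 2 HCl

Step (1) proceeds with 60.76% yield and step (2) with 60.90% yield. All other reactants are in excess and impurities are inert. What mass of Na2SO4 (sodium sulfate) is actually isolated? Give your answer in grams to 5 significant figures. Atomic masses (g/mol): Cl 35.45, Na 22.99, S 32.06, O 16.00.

252.40 g

Pure Na = 303.97 × 0.7264 = 220.804 g.
M(Na) = 22.99 g/mol.
M(Na2SO4) = 2(22.99) + 32.06 + 4(16.00) = 142.04 g/mol.
n(Na) = 220.804 / 22.99 = 9.60434 mol.
Step 1 (Na:NaCl = 2:2): theoretical n(NaCl) = 9.60434 mol; at 60.76% yield, n(NaCl) = 5.83560 mol.
Step 2 (NaCl:Na2SO4 = 2:1): theoretical n(Na2SO4) = 2.91780 mol, so theoretical mass = 2.91780 × 142.04 = 414.444 g.
At 60.90% yield, actual mass of Na2SO4 = 414.444 × 0.6090 = 252.396 g.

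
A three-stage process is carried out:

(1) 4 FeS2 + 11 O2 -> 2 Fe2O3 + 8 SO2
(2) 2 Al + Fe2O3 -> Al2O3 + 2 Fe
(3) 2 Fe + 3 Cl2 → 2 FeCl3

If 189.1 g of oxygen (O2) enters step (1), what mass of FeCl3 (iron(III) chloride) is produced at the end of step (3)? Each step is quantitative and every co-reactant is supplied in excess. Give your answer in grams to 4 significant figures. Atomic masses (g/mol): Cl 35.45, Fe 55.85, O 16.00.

348.5 g

M(O2) = 2(16.00) = 32.00 g/mol.
M(FeCl3) = 55.85 + 3(35.45) = 162.20 g/mol.
n(O2) = 189.1 / 32.00 = 5.9094 mol.
Reaction (1): O2→Fe2O3 ratio 11:2 ⇒ n(Fe2O3) = 1.0744 mol.
Reaction (2): Fe2O3→Fe ratio 1:2 ⇒ n(Fe) = 2.1489 mol.
Reaction (3): Fe→FeCl3 ratio 2:2 ⇒ n(FeCl3) = 2.1489 mol.
Mass of FeCl3 = 2.1489 × 162.20 = 348.55 g.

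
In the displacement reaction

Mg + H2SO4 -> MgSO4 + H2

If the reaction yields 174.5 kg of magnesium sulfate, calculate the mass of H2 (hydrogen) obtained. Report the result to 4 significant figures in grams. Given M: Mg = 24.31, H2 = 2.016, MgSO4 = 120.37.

Convert: 174.5 kg = 174500 g.
n(MgSO4) = 174500 g / 120.37 g/mol = 1449.7 mol.
From the equation the MgSO4:H2 mole ratio is 1:1, so n(H2) = 1449.7 × 1/1 = 1449.7 mol.
Mass of H2 = 1449.7 mol × 2.016 g/mol = 2922.6 g.

2923 g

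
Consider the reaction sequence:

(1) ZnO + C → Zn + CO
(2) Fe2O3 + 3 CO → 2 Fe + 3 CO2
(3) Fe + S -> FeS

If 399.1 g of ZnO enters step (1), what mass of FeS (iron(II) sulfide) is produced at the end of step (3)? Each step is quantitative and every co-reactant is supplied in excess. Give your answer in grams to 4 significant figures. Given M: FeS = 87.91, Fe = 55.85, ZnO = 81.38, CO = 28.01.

n(ZnO) = 399.1 / 81.38 = 4.9042 mol.
Reaction (1): ZnO→CO ratio 1:1 ⇒ n(CO) = 4.9042 mol.
Reaction (2): CO→Fe ratio 3:2 ⇒ n(Fe) = 3.2694 mol.
Reaction (3): Fe→FeS ratio 1:1 ⇒ n(FeS) = 3.2694 mol.
Mass of FeS = 3.2694 × 87.91 = 287.42 g.

287.4 g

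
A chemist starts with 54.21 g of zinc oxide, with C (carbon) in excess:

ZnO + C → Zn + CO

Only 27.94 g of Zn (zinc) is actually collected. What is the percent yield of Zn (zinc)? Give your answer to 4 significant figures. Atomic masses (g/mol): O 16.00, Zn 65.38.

M(ZnO) = 65.38 + 16.00 = 81.38 g/mol.
M(Zn) = 65.38 g/mol.
n(ZnO) = 54.210 g / 81.38 g/mol = 0.66613 mol.
From the equation the ZnO:Zn mole ratio is 1:1, so n(Zn) = 0.66613 × 1/1 = 0.66613 mol.
Mass of Zn = 0.66613 mol × 65.38 g/mol = 43.552 g.
This is the theoretical yield. Percent yield = 27.94 g / 43.552 g × 100% = 64.153%.

64.15 %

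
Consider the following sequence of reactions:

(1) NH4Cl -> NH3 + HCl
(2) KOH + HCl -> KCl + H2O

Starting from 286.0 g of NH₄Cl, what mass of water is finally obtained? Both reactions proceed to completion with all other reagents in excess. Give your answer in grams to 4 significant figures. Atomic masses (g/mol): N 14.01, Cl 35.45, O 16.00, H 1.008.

96.32 g

M(NH4Cl) = 14.01 + 4(1.008) + 35.45 = 53.492 g/mol.
M(H2O) = 2(1.008) + 16.00 = 18.016 g/mol.
n(NH4Cl) = 286.00 / 53.492 = 5.3466 mol.
Step 1 gives a 1:1 ratio of NH4Cl to HCl, so n(HCl) = 5.3466 mol.
In step 2 the HCl:H2O ratio is 1:1, so n(H2O) = 5.3466 mol.
Mass of H2O = 5.3466 × 18.016 = 96.324 g.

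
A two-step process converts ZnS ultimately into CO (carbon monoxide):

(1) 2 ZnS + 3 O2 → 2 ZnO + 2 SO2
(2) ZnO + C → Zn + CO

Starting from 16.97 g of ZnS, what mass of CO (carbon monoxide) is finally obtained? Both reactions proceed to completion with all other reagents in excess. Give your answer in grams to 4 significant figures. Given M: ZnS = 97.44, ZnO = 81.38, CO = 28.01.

n(ZnS) = 16.970 / 97.44 = 0.17416 mol.
Step 1 gives a 2:2 ratio of ZnS to ZnO, so n(ZnO) = 0.17416 mol.
In step 2 the ZnO:CO ratio is 1:1, so n(CO) = 0.17416 mol.
Mass of CO = 0.17416 × 28.01 = 4.8782 g.

4.878 g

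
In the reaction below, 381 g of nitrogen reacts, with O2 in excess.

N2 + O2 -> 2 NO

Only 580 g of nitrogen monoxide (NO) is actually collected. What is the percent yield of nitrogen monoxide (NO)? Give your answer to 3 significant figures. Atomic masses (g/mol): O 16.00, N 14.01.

71.1 %

M(N2) = 2(14.01) = 28.02 g/mol.
M(NO) = 14.01 + 16.00 = 30.01 g/mol.
n(N2) = 381.0 g / 28.02 g/mol = 13.60 mol.
From the equation the N2:NO mole ratio is 1:2, so n(NO) = 13.60 × 2/1 = 27.19 mol.
Mass of NO = 27.19 mol × 30.01 g/mol = 816.1 g.
This is the theoretical yield. Percent yield = 580 g / 816.1 g × 100% = 71.07%.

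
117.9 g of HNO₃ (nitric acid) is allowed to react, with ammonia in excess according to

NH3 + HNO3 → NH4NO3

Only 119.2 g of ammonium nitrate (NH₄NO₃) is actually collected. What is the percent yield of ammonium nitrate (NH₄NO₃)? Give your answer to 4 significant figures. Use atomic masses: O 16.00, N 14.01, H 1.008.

M(HNO3) = 1.008 + 14.01 + 3(16.00) = 63.018 g/mol.
M(NH4NO3) = 2(14.01) + 4(1.008) + 3(16.00) = 80.052 g/mol.
n(HNO3) = 117.90 g / 63.018 g/mol = 1.8709 mol.
From the equation the HNO3:NH4NO3 mole ratio is 1:1, so n(NH4NO3) = 1.8709 × 1/1 = 1.8709 mol.
Mass of NH4NO3 = 1.8709 mol × 80.052 g/mol = 149.77 g.
This is the theoretical yield. Percent yield = 119.2 g / 149.77 g × 100% = 79.589%.

79.59 %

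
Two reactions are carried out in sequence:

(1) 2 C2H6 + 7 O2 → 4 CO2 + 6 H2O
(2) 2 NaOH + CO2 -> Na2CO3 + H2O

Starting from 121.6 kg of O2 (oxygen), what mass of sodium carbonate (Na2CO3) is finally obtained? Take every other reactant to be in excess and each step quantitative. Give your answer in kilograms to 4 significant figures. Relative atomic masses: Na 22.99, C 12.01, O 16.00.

230.1 kg

M(O2) = 2(16.00) = 32.00 g/mol.
M(Na2CO3) = 2(22.99) + 12.01 + 3(16.00) = 105.99 g/mol.
121.6 kg = 121600 g.
n(O2) = 121600 / 32.00 = 3800.0 mol.
Step 1 gives a 7:4 ratio of O2 to CO2, so n(CO2) = 2171.4 mol.
In step 2 the CO2:Na2CO3 ratio is 1:1, so n(Na2CO3) = 2171.4 mol.
Mass of Na2CO3 = 2171.4 × 105.99 = 230150 g = 230.1 kg.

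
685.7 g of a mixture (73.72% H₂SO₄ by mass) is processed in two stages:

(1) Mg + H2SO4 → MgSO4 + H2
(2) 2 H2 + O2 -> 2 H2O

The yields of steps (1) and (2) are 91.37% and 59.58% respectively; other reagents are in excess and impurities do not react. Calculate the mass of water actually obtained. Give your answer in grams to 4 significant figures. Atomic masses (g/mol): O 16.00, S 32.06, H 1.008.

Pure H2SO4 = 685.7 × 0.7372 = 505.50 g.
M(H2SO4) = 2(1.008) + 32.06 + 4(16.00) = 98.076 g/mol.
M(H2O) = 2(1.008) + 16.00 = 18.016 g/mol.
n(H2SO4) = 505.50 / 98.076 = 5.1541 mol.
Step 1 (H2SO4:H2 = 1:1): theoretical n(H2) = 5.1541 mol; at 91.37% yield, n(H2) = 4.7093 mol.
Step 2 (H2:H2O = 2:2): theoretical n(H2O) = 4.7093 mol, so theoretical mass = 4.7093 × 18.016 = 84.844 g.
At 59.58% yield, actual mass of H2O = 84.844 × 0.5958 = 50.550 g.

50.55 g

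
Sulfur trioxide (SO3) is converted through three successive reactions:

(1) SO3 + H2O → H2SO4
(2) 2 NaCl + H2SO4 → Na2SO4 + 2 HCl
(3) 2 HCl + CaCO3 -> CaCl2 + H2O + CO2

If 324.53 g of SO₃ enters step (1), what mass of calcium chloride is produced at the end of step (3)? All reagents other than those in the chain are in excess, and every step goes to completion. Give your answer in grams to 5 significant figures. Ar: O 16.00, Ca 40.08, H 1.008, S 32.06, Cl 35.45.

M(SO3) = 32.06 + 3(16.00) = 80.06 g/mol.
M(CaCl2) = 40.08 + 2(35.45) = 110.98 g/mol.
n(SO3) = 324.53 / 80.06 = 4.05358 mol.
Reaction (1): SO3→H2SO4 ratio 1:1 ⇒ n(H2SO4) = 4.05358 mol.
Reaction (2): H2SO4→HCl ratio 1:2 ⇒ n(HCl) = 8.10717 mol.
Reaction (3): HCl→CaCl2 ratio 2:1 ⇒ n(CaCl2) = 4.05358 mol.
Mass of CaCl2 = 4.05358 × 110.98 = 449.867 g.

449.87 g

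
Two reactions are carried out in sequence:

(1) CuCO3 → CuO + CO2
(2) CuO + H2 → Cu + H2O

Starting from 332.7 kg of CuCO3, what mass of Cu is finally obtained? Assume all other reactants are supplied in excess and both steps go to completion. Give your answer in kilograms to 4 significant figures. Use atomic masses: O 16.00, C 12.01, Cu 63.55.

M(CuCO3) = 63.55 + 12.01 + 3(16.00) = 123.56 g/mol.
M(Cu) = 63.55 g/mol.
332.7 kg = 332700 g.
n(CuCO3) = 332700 / 123.56 = 2692.6 mol.
Step 1 gives a 1:1 ratio of CuCO3 to CuO, so n(CuO) = 2692.6 mol.
In step 2 the CuO:Cu ratio is 1:1, so n(Cu) = 2692.6 mol.
Mass of Cu = 2692.6 × 63.55 = 171120 g = 171.1 kg.

171.1 kg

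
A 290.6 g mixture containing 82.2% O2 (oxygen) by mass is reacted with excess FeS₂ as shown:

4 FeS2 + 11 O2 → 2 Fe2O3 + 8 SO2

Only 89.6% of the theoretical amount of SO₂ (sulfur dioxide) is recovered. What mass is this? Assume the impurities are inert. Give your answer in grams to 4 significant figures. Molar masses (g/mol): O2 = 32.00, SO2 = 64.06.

Pure O2 available = 290.6 g × 0.822 = 238.87 g.
n(O2) = 238.87 g / 32.00 g/mol = 7.4648 mol.
From the equation the O2:SO2 mole ratio is 11:8, so n(SO2) = 7.4648 × 8/11 = 5.4289 mol.
Mass of SO2 = 5.4289 mol × 64.06 g/mol = 347.78 g.
Actual mass collected = 347.78 g × 0.896 = 311.61 g.

311.6 g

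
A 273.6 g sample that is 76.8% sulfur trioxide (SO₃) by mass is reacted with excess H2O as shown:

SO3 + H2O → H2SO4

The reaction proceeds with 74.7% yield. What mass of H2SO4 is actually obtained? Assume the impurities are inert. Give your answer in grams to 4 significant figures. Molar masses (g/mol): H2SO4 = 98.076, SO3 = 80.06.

Pure SO3 available = 273.6 g × 0.768 = 210.12 g.
n(SO3) = 210.12 g / 80.06 g/mol = 2.6246 mol.
From the equation the SO3:H2SO4 mole ratio is 1:1, so n(H2SO4) = 2.6246 × 1/1 = 2.6246 mol.
Mass of H2SO4 = 2.6246 mol × 98.076 g/mol = 257.41 g.
Actual mass collected = 257.41 g × 0.747 = 192.28 g.

192.3 g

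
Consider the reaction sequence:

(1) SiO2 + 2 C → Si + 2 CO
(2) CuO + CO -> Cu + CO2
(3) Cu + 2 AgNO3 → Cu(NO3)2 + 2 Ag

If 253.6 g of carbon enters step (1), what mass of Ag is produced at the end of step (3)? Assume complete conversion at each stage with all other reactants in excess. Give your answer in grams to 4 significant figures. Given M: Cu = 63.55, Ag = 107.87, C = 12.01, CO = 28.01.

n(C) = 253.6 / 12.01 = 21.116 mol.
Reaction (1): C→CO ratio 2:2 ⇒ n(CO) = 21.116 mol.
Reaction (2): CO→Cu ratio 1:1 ⇒ n(Cu) = 21.116 mol.
Reaction (3): Cu→Ag ratio 1:2 ⇒ n(Ag) = 42.231 mol.
Mass of Ag = 42.231 × 107.87 = 4555.5 g.

4556 g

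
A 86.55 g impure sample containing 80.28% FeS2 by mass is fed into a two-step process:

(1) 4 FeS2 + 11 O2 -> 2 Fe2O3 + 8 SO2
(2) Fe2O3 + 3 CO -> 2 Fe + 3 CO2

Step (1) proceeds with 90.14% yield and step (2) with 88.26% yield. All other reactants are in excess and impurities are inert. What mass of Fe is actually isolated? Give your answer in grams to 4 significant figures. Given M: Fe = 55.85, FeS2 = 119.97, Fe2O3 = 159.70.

Pure FeS2 = 86.55 × 0.8028 = 69.482 g.
n(FeS2) = 69.482 / 119.97 = 0.57916 mol.
Step 1 (FeS2:Fe2O3 = 4:2): theoretical n(Fe2O3) = 0.28958 mol; at 90.14% yield, n(Fe2O3) = 0.26103 mol.
Step 2 (Fe2O3:Fe = 1:2): theoretical n(Fe) = 0.52206 mol, so theoretical mass = 0.52206 × 55.85 = 29.157 g.
At 88.26% yield, actual mass of Fe = 29.157 × 0.8826 = 25.734 g.

25.73 g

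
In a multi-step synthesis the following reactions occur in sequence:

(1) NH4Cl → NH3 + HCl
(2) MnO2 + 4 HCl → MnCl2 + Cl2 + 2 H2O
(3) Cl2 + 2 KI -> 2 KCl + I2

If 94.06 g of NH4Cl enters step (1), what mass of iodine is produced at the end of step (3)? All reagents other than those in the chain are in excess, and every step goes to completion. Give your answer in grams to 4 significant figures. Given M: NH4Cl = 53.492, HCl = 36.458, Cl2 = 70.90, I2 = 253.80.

111.6 g

n(NH4Cl) = 94.06 / 53.492 = 1.7584 mol.
Reaction (1): NH4Cl→HCl ratio 1:1 ⇒ n(HCl) = 1.7584 mol.
Reaction (2): HCl→Cl2 ratio 4:1 ⇒ n(Cl2) = 0.43960 mol.
Reaction (3): Cl2→I2 ratio 1:1 ⇒ n(I2) = 0.43960 mol.
Mass of I2 = 0.43960 × 253.80 = 111.57 g.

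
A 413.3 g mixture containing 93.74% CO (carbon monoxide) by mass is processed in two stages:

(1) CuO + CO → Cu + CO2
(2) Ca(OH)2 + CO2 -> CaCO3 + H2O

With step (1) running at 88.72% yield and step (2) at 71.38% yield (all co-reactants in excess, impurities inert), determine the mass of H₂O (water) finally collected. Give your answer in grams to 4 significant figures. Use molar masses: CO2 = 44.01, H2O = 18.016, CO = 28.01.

Pure CO = 413.3 × 0.9374 = 387.43 g.
n(CO) = 387.43 / 28.01 = 13.832 mol.
Step 1 (CO:CO2 = 1:1): theoretical n(CO2) = 13.832 mol; at 88.72% yield, n(CO2) = 12.272 mol.
Step 2 (CO2:H2O = 1:1): theoretical n(H2O) = 12.272 mol, so theoretical mass = 12.272 × 18.016 = 221.08 g.
At 71.38% yield, actual mass of H2O = 221.08 × 0.7138 = 157.81 g.

157.8 g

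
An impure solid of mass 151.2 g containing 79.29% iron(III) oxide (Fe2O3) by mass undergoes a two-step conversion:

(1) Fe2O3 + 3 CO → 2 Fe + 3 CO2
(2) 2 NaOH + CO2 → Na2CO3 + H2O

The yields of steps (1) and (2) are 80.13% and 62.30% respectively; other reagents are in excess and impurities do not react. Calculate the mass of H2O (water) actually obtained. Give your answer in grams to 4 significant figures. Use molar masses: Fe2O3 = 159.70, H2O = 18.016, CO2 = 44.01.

20.25 g

Pure Fe2O3 = 151.2 × 0.7929 = 119.89 g.
n(Fe2O3) = 119.89 / 159.70 = 0.75070 mol.
Step 1 (Fe2O3:CO2 = 1:3): theoretical n(CO2) = 2.2521 mol; at 80.13% yield, n(CO2) = 1.8046 mol.
Step 2 (CO2:H2O = 1:1): theoretical n(H2O) = 1.8046 mol, so theoretical mass = 1.8046 × 18.016 = 32.512 g.
At 62.30% yield, actual mass of H2O = 32.512 × 0.6230 = 20.255 g.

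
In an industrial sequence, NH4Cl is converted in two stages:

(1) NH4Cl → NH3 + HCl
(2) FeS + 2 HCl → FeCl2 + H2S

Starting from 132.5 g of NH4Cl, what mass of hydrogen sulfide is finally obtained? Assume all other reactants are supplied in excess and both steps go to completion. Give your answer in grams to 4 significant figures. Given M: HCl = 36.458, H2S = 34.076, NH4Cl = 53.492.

42.20 g

n(NH4Cl) = 132.50 / 53.492 = 2.4770 mol.
Step 1 gives a 1:1 ratio of NH4Cl to HCl, so n(HCl) = 2.4770 mol.
In step 2 the HCl:H2S ratio is 2:1, so n(H2S) = 1.2385 mol.
Mass of H2S = 1.2385 × 34.076 = 42.203 g.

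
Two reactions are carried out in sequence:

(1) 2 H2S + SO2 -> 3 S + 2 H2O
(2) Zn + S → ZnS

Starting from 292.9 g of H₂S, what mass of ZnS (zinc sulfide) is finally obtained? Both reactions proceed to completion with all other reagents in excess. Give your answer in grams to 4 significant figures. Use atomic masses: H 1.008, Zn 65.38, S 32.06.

M(H2S) = 2(1.008) + 32.06 = 34.076 g/mol.
M(ZnS) = 65.38 + 32.06 = 97.44 g/mol.
n(H2S) = 292.90 / 34.076 = 8.5955 mol.
Step 1 gives a 2:3 ratio of H2S to S, so n(S) = 12.893 mol.
In step 2 the S:ZnS ratio is 1:1, so n(ZnS) = 12.893 mol.
Mass of ZnS = 12.893 × 97.44 = 1256.3 g.

1256 g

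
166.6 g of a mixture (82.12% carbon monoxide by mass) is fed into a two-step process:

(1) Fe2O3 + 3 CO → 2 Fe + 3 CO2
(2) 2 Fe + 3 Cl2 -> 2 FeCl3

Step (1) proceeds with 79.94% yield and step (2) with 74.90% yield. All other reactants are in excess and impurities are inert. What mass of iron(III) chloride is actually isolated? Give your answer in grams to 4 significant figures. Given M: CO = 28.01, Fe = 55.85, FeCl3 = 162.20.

316.2 g

Pure CO = 166.6 × 0.8212 = 136.81 g.
n(CO) = 136.81 / 28.01 = 4.8844 mol.
Step 1 (CO:Fe = 3:2): theoretical n(Fe) = 3.2563 mol; at 79.94% yield, n(Fe) = 2.6031 mol.
Step 2 (Fe:FeCl3 = 2:2): theoretical n(FeCl3) = 2.6031 mol, so theoretical mass = 2.6031 × 162.20 = 422.22 g.
At 74.90% yield, actual mass of FeCl3 = 422.22 × 0.7490 = 316.24 g.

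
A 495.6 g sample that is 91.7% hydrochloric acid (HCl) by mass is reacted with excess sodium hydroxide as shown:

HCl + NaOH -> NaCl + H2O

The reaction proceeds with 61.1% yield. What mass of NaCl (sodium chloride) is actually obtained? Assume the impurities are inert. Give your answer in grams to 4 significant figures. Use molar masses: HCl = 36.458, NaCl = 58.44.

445.1 g

Pure HCl available = 495.6 g × 0.917 = 454.47 g.
n(HCl) = 454.47 g / 36.458 g/mol = 12.465 mol.
From the equation the HCl:NaCl mole ratio is 1:1, so n(NaCl) = 12.465 × 1/1 = 12.465 mol.
Mass of NaCl = 12.465 mol × 58.44 g/mol = 728.48 g.
Actual mass collected = 728.48 g × 0.611 = 445.10 g.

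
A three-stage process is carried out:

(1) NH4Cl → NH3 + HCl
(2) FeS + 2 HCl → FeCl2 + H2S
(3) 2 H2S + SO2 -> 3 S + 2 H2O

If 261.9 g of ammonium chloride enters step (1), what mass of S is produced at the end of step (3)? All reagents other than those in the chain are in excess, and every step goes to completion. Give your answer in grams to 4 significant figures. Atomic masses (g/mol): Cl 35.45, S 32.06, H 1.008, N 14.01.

117.7 g

M(NH4Cl) = 14.01 + 4(1.008) + 35.45 = 53.492 g/mol.
M(S) = 32.06 g/mol.
n(NH4Cl) = 261.9 / 53.492 = 4.8961 mol.
Reaction (1): NH4Cl→HCl ratio 1:1 ⇒ n(HCl) = 4.8961 mol.
Reaction (2): HCl→H2S ratio 2:1 ⇒ n(H2S) = 2.4480 mol.
Reaction (3): H2S→S ratio 2:3 ⇒ n(S) = 3.6720 mol.
Mass of S = 3.6720 × 32.06 = 117.73 g.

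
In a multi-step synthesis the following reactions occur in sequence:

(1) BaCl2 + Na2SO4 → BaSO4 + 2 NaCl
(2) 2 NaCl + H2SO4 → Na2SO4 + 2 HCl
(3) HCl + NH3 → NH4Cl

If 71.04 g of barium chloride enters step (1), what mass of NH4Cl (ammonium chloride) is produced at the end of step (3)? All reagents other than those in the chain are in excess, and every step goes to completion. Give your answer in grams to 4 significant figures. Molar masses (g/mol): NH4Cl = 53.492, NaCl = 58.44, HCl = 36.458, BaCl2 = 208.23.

n(BaCl2) = 71.04 / 208.23 = 0.34116 mol.
Reaction (1): BaCl2→NaCl ratio 1:2 ⇒ n(NaCl) = 0.68232 mol.
Reaction (2): NaCl→HCl ratio 2:2 ⇒ n(HCl) = 0.68232 mol.
Reaction (3): HCl→NH4Cl ratio 1:1 ⇒ n(NH4Cl) = 0.68232 mol.
Mass of NH4Cl = 0.68232 × 53.492 = 36.499 g.

36.50 g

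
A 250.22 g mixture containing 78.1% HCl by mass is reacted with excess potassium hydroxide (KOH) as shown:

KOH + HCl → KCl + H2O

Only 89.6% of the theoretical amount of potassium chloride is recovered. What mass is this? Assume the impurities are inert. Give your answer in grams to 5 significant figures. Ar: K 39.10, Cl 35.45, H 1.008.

Pure HCl available = 250.22 g × 0.781 = 195.422 g.
M(HCl) = 1.008 + 35.45 = 36.458 g/mol.
M(KCl) = 39.10 + 35.45 = 74.55 g/mol.
n(HCl) = 195.422 g / 36.458 g/mol = 5.36019 mol.
From the equation the HCl:KCl mole ratio is 1:1, so n(KCl) = 5.36019 × 1/1 = 5.36019 mol.
Mass of KCl = 5.36019 mol × 74.55 g/mol = 399.602 g.
Actual mass collected = 399.602 g × 0.896 = 358.044 g.

358.04 g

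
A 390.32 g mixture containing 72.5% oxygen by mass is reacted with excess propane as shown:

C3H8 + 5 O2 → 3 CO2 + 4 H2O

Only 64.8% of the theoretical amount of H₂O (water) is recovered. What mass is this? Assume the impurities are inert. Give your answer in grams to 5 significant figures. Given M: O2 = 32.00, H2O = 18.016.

Pure O2 available = 390.32 g × 0.725 = 282.982 g.
n(O2) = 282.982 g / 32.00 g/mol = 8.84319 mol.
From the equation the O2:H2O mole ratio is 5:4, so n(H2O) = 8.84319 × 4/5 = 7.07455 mol.
Mass of H2O = 7.07455 mol × 18.016 g/mol = 127.455 g.
Actual mass collected = 127.455 g × 0.648 = 82.5909 g.

82.591 g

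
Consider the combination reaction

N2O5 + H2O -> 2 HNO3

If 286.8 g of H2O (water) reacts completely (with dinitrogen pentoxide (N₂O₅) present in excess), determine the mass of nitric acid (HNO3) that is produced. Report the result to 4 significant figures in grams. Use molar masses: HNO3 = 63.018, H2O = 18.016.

2006 g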